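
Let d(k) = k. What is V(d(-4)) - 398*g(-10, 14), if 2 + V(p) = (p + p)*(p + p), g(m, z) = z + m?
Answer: -1530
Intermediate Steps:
g(m, z) = m + z
V(p) = -2 + 4*p² (V(p) = -2 + (p + p)*(p + p) = -2 + (2*p)*(2*p) = -2 + 4*p²)
V(d(-4)) - 398*g(-10, 14) = (-2 + 4*(-4)²) - 398*(-10 + 14) = (-2 + 4*16) - 398*4 = (-2 + 64) - 1592 = 62 - 1592 = -1530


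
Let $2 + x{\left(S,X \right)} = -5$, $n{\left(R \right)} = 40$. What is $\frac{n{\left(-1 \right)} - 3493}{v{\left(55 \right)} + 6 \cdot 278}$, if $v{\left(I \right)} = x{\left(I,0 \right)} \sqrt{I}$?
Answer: $- \frac{5759604}{2779529} - \frac{24171 \sqrt{55}}{2779529} \approx -2.1366$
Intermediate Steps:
$x{\left(S,X \right)} = -7$ ($x{\left(S,X \right)} = -2 - 5 = -7$)
$v{\left(I \right)} = - 7 \sqrt{I}$
$\frac{n{\left(-1 \right)} - 3493}{v{\left(55 \right)} + 6 \cdot 278} = \frac{40 - 3493}{- 7 \sqrt{55} + 6 \cdot 278} = - \frac{3453}{- 7 \sqrt{55} + 1668} = - \frac{3453}{1668 - 7 \sqrt{55}}$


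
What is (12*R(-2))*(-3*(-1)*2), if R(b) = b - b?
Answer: 0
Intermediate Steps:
R(b) = 0
(12*R(-2))*(-3*(-1)*2) = (12*0)*(-3*(-1)*2) = 0*(3*2) = 0*6 = 0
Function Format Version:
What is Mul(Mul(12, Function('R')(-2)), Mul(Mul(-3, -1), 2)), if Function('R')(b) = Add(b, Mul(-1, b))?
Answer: 0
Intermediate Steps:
Function('R')(b) = 0
Mul(Mul(12, Function('R')(-2)), Mul(Mul(-3, -1), 2)) = Mul(Mul(12, 0), Mul(Mul(-3, -1), 2)) = Mul(0, Mul(3, 2)) = Mul(0, 6) = 0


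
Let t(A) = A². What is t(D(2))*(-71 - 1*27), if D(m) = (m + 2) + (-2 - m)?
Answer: 0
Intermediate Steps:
D(m) = 0 (D(m) = (2 + m) + (-2 - m) = 0)
t(D(2))*(-71 - 1*27) = 0²*(-71 - 1*27) = 0*(-71 - 27) = 0*(-98) = 0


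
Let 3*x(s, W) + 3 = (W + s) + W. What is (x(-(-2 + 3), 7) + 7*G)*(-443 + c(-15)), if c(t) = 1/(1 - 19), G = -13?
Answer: 2097425/54 ≈ 38841.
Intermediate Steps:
c(t) = -1/18 (c(t) = 1/(-18) = -1/18)
x(s, W) = -1 + s/3 + 2*W/3 (x(s, W) = -1 + ((W + s) + W)/3 = -1 + (s + 2*W)/3 = -1 + (s/3 + 2*W/3) = -1 + s/3 + 2*W/3)
(x(-(-2 + 3), 7) + 7*G)*(-443 + c(-15)) = ((-1 + (-(-2 + 3))/3 + (⅔)*7) + 7*(-13))*(-443 - 1/18) = ((-1 + (-1*1)/3 + 14/3) - 91)*(-7975/18) = ((-1 + (⅓)*(-1) + 14/3) - 91)*(-7975/18) = ((-1 - ⅓ + 14/3) - 91)*(-7975/18) = (10/3 - 91)*(-7975/18) = -263/3*(-7975/18) = 2097425/54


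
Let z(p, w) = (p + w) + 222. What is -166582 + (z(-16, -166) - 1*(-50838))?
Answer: -115704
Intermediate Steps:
z(p, w) = 222 + p + w
-166582 + (z(-16, -166) - 1*(-50838)) = -166582 + ((222 - 16 - 166) - 1*(-50838)) = -166582 + (40 + 50838) = -166582 + 50878 = -115704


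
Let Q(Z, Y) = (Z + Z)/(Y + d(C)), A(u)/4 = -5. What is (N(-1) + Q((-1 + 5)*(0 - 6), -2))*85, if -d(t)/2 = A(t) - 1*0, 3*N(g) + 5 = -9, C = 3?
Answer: -28730/57 ≈ -504.04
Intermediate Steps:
N(g) = -14/3 (N(g) = -5/3 + (⅓)*(-9) = -5/3 - 3 = -14/3)
A(u) = -20 (A(u) = 4*(-5) = -20)
d(t) = 40 (d(t) = -2*(-20 - 1*0) = -2*(-20 + 0) = -2*(-20) = 40)
Q(Z, Y) = 2*Z/(40 + Y) (Q(Z, Y) = (Z + Z)/(Y + 40) = (2*Z)/(40 + Y) = 2*Z/(40 + Y))
(N(-1) + Q((-1 + 5)*(0 - 6), -2))*85 = (-14/3 + 2*((-1 + 5)*(0 - 6))/(40 - 2))*85 = (-14/3 + 2*(4*(-6))/38)*85 = (-14/3 + 2*(-24)*(1/38))*85 = (-14/3 - 24/19)*85 = -338/57*85 = -28730/57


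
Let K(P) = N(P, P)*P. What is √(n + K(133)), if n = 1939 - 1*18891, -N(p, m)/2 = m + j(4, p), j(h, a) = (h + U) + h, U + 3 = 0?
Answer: 2*I*√13415 ≈ 231.65*I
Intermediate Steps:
U = -3 (U = -3 + 0 = -3)
j(h, a) = -3 + 2*h (j(h, a) = (h - 3) + h = (-3 + h) + h = -3 + 2*h)
N(p, m) = -10 - 2*m (N(p, m) = -2*(m + (-3 + 2*4)) = -2*(m + (-3 + 8)) = -2*(m + 5) = -2*(5 + m) = -10 - 2*m)
K(P) = P*(-10 - 2*P) (K(P) = (-10 - 2*P)*P = P*(-10 - 2*P))
n = -16952 (n = 1939 - 18891 = -16952)
√(n + K(133)) = √(-16952 - 2*133*(5 + 133)) = √(-16952 - 2*133*138) = √(-16952 - 36708) = √(-53660) = 2*I*√13415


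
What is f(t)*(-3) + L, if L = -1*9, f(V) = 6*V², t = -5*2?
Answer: -1809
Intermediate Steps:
t = -10
L = -9
f(t)*(-3) + L = (6*(-10)²)*(-3) - 9 = (6*100)*(-3) - 9 = 600*(-3) - 9 = -1800 - 9 = -1809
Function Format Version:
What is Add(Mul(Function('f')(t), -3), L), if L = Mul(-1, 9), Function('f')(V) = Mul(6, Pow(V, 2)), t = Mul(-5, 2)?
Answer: -1809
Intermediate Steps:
t = -10
L = -9
Add(Mul(Function('f')(t), -3), L) = Add(Mul(Mul(6, Pow(-10, 2)), -3), -9) = Add(Mul(Mul(6, 100), -3), -9) = Add(Mul(600, -3), -9) = Add(-1800, -9) = -1809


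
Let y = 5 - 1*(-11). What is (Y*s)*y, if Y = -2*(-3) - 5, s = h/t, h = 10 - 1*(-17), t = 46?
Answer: 216/23 ≈ 9.3913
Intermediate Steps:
h = 27 (h = 10 + 17 = 27)
y = 16 (y = 5 + 11 = 16)
s = 27/46 ≈ 0.58696
Y = 1 (Y = 6 - 5 = 1)
(Y*s)*y = (1*(27/46))*16 = (27/46)*16 = 216/23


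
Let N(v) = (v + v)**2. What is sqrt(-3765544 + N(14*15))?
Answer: 2*I*sqrt(897286) ≈ 1894.5*I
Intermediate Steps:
N(v) = 4*v**2 (N(v) = (2*v)**2 = 4*v**2)
sqrt(-3765544 + N(14*15)) = sqrt(-3765544 + 4*(14*15)**2) = sqrt(-3765544 + 4*210**2) = sqrt(-3765544 + 4*44100) = sqrt(-3765544 + 176400) = sqrt(-3589144) = 2*I*sqrt(897286)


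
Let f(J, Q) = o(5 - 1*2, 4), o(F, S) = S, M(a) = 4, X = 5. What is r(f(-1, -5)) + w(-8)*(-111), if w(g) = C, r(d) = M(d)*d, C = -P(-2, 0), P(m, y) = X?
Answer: 571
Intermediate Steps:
P(m, y) = 5
f(J, Q) = 4
C = -5 (C = -1*5 = -5)
r(d) = 4*d
w(g) = -5
r(f(-1, -5)) + w(-8)*(-111) = 4*4 - 5*(-111) = 16 + 555 = 571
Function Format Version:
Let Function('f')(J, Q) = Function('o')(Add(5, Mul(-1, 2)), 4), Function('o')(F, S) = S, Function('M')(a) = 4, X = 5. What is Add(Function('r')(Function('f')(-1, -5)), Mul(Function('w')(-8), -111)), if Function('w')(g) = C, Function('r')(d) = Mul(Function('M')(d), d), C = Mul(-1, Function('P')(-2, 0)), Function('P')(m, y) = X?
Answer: 571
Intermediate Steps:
Function('P')(m, y) = 5
Function('f')(J, Q) = 4
C = -5 (C = Mul(-1, 5) = -5)
Function('r')(d) = Mul(4, d)
Function('w')(g) = -5
Add(Function('r')(Function('f')(-1, -5)), Mul(Function('w')(-8), -111)) = Add(Mul(4, 4), Mul(-5, -111)) = Add(16, 555) = 571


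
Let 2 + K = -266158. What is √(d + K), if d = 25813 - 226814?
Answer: I*√467161 ≈ 683.49*I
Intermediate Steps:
K = -266160 (K = -2 - 266158 = -266160)
d = -201001
√(d + K) = √(-201001 - 266160) = √(-467161) = I*√467161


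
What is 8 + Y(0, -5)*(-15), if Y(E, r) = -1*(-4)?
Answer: -52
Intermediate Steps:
Y(E, r) = 4
8 + Y(0, -5)*(-15) = 8 + 4*(-15) = 8 - 60 = -52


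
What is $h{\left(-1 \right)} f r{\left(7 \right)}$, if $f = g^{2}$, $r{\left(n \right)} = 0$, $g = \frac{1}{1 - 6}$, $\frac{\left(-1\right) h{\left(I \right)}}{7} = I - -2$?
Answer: $0$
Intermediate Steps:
$h{\left(I \right)} = -14 - 7 I$ ($h{\left(I \right)} = - 7 \left(I - -2\right) = - 7 \left(I + 2\right) = - 7 \left(2 + I\right) = -14 - 7 I$)
$g = - \frac{1}{5}$ ($g = \frac{1}{-5} = - \frac{1}{5} \approx -0.2$)
$f = \frac{1}{25}$ ($f = \left(- \frac{1}{5}\right)^{2} = \frac{1}{25} \approx 0.04$)
$h{\left(-1 \right)} f r{\left(7 \right)} = \left(-14 - -7\right) \frac{1}{25} \cdot 0 = \left(-14 + 7\right) \frac{1}{25} \cdot 0 = \left(-7\right) \frac{1}{25} \cdot 0 = \left(- \frac{7}{25}\right) 0 = 0$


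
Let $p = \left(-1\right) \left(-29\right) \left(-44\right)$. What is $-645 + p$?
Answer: $-1921$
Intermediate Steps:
$p = -1276$ ($p = 29 \left(-44\right) = -1276$)
$-645 + p = -645 - 1276 = -1921$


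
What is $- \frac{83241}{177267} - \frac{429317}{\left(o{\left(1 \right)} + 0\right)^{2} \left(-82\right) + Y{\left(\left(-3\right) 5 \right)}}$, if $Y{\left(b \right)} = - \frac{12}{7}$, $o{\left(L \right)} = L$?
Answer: $\frac{177559125749}{34626154} \approx 5127.9$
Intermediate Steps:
$Y{\left(b \right)} = - \frac{12}{7}$ ($Y{\left(b \right)} = \left(-12\right) \frac{1}{7} = - \frac{12}{7}$)
$- \frac{83241}{177267} - \frac{429317}{\left(o{\left(1 \right)} + 0\right)^{2} \left(-82\right) + Y{\left(\left(-3\right) 5 \right)}} = - \frac{83241}{177267} - \frac{429317}{\left(1 + 0\right)^{2} \left(-82\right) - \frac{12}{7}} = \left(-83241\right) \frac{1}{177267} - \frac{429317}{1^{2} \left(-82\right) - \frac{12}{7}} = - \frac{27747}{59089} - \frac{429317}{1 \left(-82\right) - \frac{12}{7}} = - \frac{27747}{59089} - \frac{429317}{-82 - \frac{12}{7}} = - \frac{27747}{59089} - \frac{429317}{- \frac{586}{7}} = - \frac{27747}{59089} - - \frac{3005219}{586} = - \frac{27747}{59089} + \frac{3005219}{586} = \frac{177559125749}{34626154}$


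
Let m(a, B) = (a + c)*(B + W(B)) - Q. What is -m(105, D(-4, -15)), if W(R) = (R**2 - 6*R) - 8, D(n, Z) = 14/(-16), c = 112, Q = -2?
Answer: 39583/64 ≈ 618.48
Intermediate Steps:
D(n, Z) = -7/8 (D(n, Z) = 14*(-1/16) = -7/8)
W(R) = -8 + R**2 - 6*R
m(a, B) = 2 + (112 + a)*(-8 + B**2 - 5*B) (m(a, B) = (a + 112)*(B + (-8 + B**2 - 6*B)) - 1*(-2) = (112 + a)*(-8 + B**2 - 5*B) + 2 = 2 + (112 + a)*(-8 + B**2 - 5*B))
-m(105, D(-4, -15)) = -(-894 - 560*(-7/8) + 112*(-7/8)**2 - 7/8*105 - 1*105*(8 - (-7/8)**2 + 6*(-7/8))) = -(-894 + 490 + 112*(49/64) - 735/8 - 1*105*(8 - 1*49/64 - 21/4)) = -(-894 + 490 + 343/4 - 735/8 - 1*105*(8 - 49/64 - 21/4)) = -(-894 + 490 + 343/4 - 735/8 - 1*105*127/64) = -(-894 + 490 + 343/4 - 735/8 - 13335/64) = -1*(-39583/64) = 39583/64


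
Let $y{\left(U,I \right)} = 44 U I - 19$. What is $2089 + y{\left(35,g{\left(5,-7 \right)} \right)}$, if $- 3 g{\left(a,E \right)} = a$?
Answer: $- \frac{1490}{3} \approx -496.67$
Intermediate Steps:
$g{\left(a,E \right)} = - \frac{a}{3}$
$y{\left(U,I \right)} = -19 + 44 I U$ ($y{\left(U,I \right)} = 44 I U - 19 = -19 + 44 I U$)
$2089 + y{\left(35,g{\left(5,-7 \right)} \right)} = 2089 + \left(-19 + 44 \left(\left(- \frac{1}{3}\right) 5\right) 35\right) = 2089 + \left(-19 + 44 \left(- \frac{5}{3}\right) 35\right) = 2089 - \frac{7757}{3} = - \frac{1490}{3}$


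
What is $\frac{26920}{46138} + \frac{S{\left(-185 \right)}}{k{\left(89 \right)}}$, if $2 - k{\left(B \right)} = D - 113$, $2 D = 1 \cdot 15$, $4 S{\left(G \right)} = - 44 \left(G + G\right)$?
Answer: $\frac{38135112}{991967} \approx 38.444$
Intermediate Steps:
$S{\left(G \right)} = - 22 G$ ($S{\left(G \right)} = \frac{\left(-44\right) \left(G + G\right)}{4} = \frac{\left(-44\right) 2 G}{4} = \frac{\left(-88\right) G}{4} = - 22 G$)
$D = \frac{15}{2}$ ($D = \frac{1 \cdot 15}{2} = \frac{1}{2} \cdot 15 = \frac{15}{2} \approx 7.5$)
$k{\left(B \right)} = \frac{215}{2}$ ($k{\left(B \right)} = 2 - \left(\frac{15}{2} - 113\right) = 2 - - \frac{211}{2} = 2 + \frac{211}{2} = \frac{215}{2}$)
$\frac{26920}{46138} + \frac{S{\left(-185 \right)}}{k{\left(89 \right)}} = \frac{26920}{46138} + \frac{\left(-22\right) \left(-185\right)}{\frac{215}{2}} = 26920 \cdot \frac{1}{46138} + 4070 \cdot \frac{2}{215} = \frac{13460}{23069} + \frac{1628}{43} = \frac{38135112}{991967}$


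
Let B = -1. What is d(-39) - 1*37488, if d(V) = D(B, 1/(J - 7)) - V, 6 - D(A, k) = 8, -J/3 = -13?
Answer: -37451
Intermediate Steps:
J = 39 (J = -3*(-13) = 39)
D(A, k) = -2 (D(A, k) = 6 - 1*8 = 6 - 8 = -2)
d(V) = -2 - V
d(-39) - 1*37488 = (-2 - 1*(-39)) - 1*37488 = (-2 + 39) - 37488 = 37 - 37488 = -37451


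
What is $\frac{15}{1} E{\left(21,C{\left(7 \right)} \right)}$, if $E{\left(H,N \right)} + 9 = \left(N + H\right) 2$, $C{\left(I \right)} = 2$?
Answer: $555$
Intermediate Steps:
$E{\left(H,N \right)} = -9 + 2 H + 2 N$ ($E{\left(H,N \right)} = -9 + \left(N + H\right) 2 = -9 + \left(H + N\right) 2 = -9 + \left(2 H + 2 N\right) = -9 + 2 H + 2 N$)
$\frac{15}{1} E{\left(21,C{\left(7 \right)} \right)} = \frac{15}{1} \left(-9 + 2 \cdot 21 + 2 \cdot 2\right) = 15 \cdot 1 \left(-9 + 42 + 4\right) = 15 \cdot 37 = 555$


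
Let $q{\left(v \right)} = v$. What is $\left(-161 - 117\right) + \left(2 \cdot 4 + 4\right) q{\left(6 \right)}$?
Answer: $-206$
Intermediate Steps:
$\left(-161 - 117\right) + \left(2 \cdot 4 + 4\right) q{\left(6 \right)} = \left(-161 - 117\right) + \left(2 \cdot 4 + 4\right) 6 = -278 + \left(8 + 4\right) 6 = -278 + 12 \cdot 6 = -278 + 72 = -206$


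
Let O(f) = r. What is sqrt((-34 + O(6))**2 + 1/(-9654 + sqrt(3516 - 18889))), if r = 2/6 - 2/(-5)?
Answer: sqrt((2403855429 - 249001*I*sqrt(15373))/(9654 - I*sqrt(15373)))/15 ≈ 33.267 - 1.9992e-8*I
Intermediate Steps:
r = 11/15 (r = 2*(1/6) - 2*(-1/5) = 1/3 + 2/5 = 11/15 ≈ 0.73333)
O(f) = 11/15
sqrt((-34 + O(6))**2 + 1/(-9654 + sqrt(3516 - 18889))) = sqrt((-34 + 11/15)**2 + 1/(-9654 + sqrt(3516 - 18889))) = sqrt((-499/15)**2 + 1/(-9654 + sqrt(-15373))) = sqrt(249001/225 + 1/(-9654 + I*sqrt(15373)))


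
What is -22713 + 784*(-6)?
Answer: -27417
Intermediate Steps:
-22713 + 784*(-6) = -22713 - 4704 = -27417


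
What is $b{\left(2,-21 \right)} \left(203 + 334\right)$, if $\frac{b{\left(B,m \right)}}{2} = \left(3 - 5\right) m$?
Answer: $45108$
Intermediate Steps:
$b{\left(B,m \right)} = - 4 m$ ($b{\left(B,m \right)} = 2 \left(3 - 5\right) m = 2 \left(- 2 m\right) = - 4 m$)
$b{\left(2,-21 \right)} \left(203 + 334\right) = \left(-4\right) \left(-21\right) \left(203 + 334\right) = 84 \cdot 537 = 45108$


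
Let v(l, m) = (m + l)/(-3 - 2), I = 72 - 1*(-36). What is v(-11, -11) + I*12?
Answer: 6502/5 ≈ 1300.4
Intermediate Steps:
I = 108 (I = 72 + 36 = 108)
v(l, m) = -l/5 - m/5 (v(l, m) = (l + m)/(-5) = (l + m)*(-1/5) = -l/5 - m/5)
v(-11, -11) + I*12 = (-1/5*(-11) - 1/5*(-11)) + 108*12 = (11/5 + 11/5) + 1296 = 22/5 + 1296 = 6502/5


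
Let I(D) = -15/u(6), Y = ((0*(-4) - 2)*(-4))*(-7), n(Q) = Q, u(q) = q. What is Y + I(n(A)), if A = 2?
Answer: -117/2 ≈ -58.500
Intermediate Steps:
Y = -56 (Y = ((0 - 2)*(-4))*(-7) = -2*(-4)*(-7) = 8*(-7) = -56)
I(D) = -5/2 (I(D) = -15/6 = -15*1/6 = -5/2)
Y + I(n(A)) = -56 - 5/2 = -117/2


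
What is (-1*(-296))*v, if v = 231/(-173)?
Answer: -68376/173 ≈ -395.24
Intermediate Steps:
v = -231/173 (v = 231*(-1/173) = -231/173 ≈ -1.3353)
(-1*(-296))*v = -1*(-296)*(-231/173) = 296*(-231/173) = -68376/173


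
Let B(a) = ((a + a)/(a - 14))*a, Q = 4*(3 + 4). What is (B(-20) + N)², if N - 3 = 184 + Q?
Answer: 10595025/289 ≈ 36661.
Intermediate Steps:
Q = 28 (Q = 4*7 = 28)
N = 215 (N = 3 + (184 + 28) = 3 + 212 = 215)
B(a) = 2*a²/(-14 + a) (B(a) = ((2*a)/(-14 + a))*a = (2*a/(-14 + a))*a = 2*a²/(-14 + a))
(B(-20) + N)² = (2*(-20)²/(-14 - 20) + 215)² = (2*400/(-34) + 215)² = (2*400*(-1/34) + 215)² = (-400/17 + 215)² = (3255/17)² = 10595025/289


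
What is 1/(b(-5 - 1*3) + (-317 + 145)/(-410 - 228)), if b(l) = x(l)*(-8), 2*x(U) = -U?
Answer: -319/10122 ≈ -0.031515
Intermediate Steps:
x(U) = -U/2 (x(U) = (-U)/2 = -U/2)
b(l) = 4*l (b(l) = -l/2*(-8) = 4*l)
1/(b(-5 - 1*3) + (-317 + 145)/(-410 - 228)) = 1/(4*(-5 - 1*3) + (-317 + 145)/(-410 - 228)) = 1/(4*(-5 - 3) - 172/(-638)) = 1/(4*(-8) - 172*(-1/638)) = 1/(-32 + 86/319) = 1/(-10122/319) = -319/10122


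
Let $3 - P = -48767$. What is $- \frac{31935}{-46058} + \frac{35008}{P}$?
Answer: $\frac{1584934207}{1123124330} \approx 1.4112$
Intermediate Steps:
$P = 48770$ ($P = 3 - -48767 = 3 + 48767 = 48770$)
$- \frac{31935}{-46058} + \frac{35008}{P} = - \frac{31935}{-46058} + \frac{35008}{48770} = \left(-31935\right) \left(- \frac{1}{46058}\right) + 35008 \cdot \frac{1}{48770} = \frac{31935}{46058} + \frac{17504}{24385} = \frac{1584934207}{1123124330}$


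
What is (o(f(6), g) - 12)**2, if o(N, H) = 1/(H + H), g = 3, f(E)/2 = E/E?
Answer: 5041/36 ≈ 140.03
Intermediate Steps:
f(E) = 2 (f(E) = 2*(E/E) = 2*1 = 2)
o(N, H) = 1/(2*H)
(o(f(6), g) - 12)**2 = ((1/2)/3 - 12)**2 = ((1/2)*(1/3) - 12)**2 = (1/6 - 12)**2 = (-71/6)**2 = 5041/36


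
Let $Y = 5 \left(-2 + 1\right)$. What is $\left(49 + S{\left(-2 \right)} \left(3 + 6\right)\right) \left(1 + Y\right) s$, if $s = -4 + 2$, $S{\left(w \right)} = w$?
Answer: $248$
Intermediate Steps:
$s = -2$
$Y = -5$ ($Y = 5 \left(-1\right) = -5$)
$\left(49 + S{\left(-2 \right)} \left(3 + 6\right)\right) \left(1 + Y\right) s = \left(49 - 2 \left(3 + 6\right)\right) \left(1 - 5\right) \left(-2\right) = \left(49 - 18\right) \left(\left(-4\right) \left(-2\right)\right) = \left(49 - 18\right) 8 = 31 \cdot 8 = 248$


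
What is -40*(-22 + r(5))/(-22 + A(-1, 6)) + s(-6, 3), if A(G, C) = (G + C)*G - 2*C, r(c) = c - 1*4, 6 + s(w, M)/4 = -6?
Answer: -904/13 ≈ -69.538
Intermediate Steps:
s(w, M) = -48 (s(w, M) = -24 + 4*(-6) = -24 - 24 = -48)
r(c) = -4 + c (r(c) = c - 4 = -4 + c)
A(G, C) = -2*C + G*(C + G) (A(G, C) = (C + G)*G - 2*C = G*(C + G) - 2*C = -2*C + G*(C + G))
-40*(-22 + r(5))/(-22 + A(-1, 6)) + s(-6, 3) = -40*(-22 + (-4 + 5))/(-22 + ((-1)² - 2*6 + 6*(-1))) - 48 = -40*(-22 + 1)/(-22 + (1 - 12 - 6)) - 48 = -(-840)/(-22 - 17) - 48 = -(-840)/(-39) - 48 = -(-840)*(-1)/39 - 48 = -40*7/13 - 48 = -280/13 - 48 = -904/13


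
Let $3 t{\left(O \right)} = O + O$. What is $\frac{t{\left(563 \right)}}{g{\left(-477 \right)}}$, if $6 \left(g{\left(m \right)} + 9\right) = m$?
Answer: $- \frac{2252}{531} \approx -4.2411$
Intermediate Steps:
$t{\left(O \right)} = \frac{2 O}{3}$ ($t{\left(O \right)} = \frac{O + O}{3} = \frac{2 O}{3}$)
$g{\left(m \right)} = -9 + \frac{m}{6}$
$\frac{t{\left(563 \right)}}{g{\left(-477 \right)}} = \frac{\frac{2}{3} \cdot 563}{-9 + \frac{1}{6} \left(-477\right)} = \frac{1126}{3 \left(-9 - \frac{159}{2}\right)} = \frac{1126}{3 \left(- \frac{177}{2}\right)} = \frac{1126}{3} \left(- \frac{2}{177}\right) = - \frac{2252}{531}$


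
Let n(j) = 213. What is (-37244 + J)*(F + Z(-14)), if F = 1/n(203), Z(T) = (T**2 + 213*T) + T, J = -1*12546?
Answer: 29694706210/213 ≈ 1.3941e+8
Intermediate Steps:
J = -12546
Z(T) = T**2 + 214*T
F = 1/213 ≈ 0.0046948
(-37244 + J)*(F + Z(-14)) = (-37244 - 12546)*(1/213 - 14*(214 - 14)) = -49790*(1/213 - 14*200) = -49790*(1/213 - 2800) = -49790*(-596399/213) = 29694706210/213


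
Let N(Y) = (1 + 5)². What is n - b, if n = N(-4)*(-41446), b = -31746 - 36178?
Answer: -1424132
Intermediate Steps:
N(Y) = 36 (N(Y) = 6² = 36)
b = -67924
n = -1492056 (n = 36*(-41446) = -1492056)
n - b = -1492056 - 1*(-67924) = -1492056 + 67924 = -1424132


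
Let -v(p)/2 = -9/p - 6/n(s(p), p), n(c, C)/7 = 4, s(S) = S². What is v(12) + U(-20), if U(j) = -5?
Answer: -43/14 ≈ -3.0714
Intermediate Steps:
n(c, C) = 28 (n(c, C) = 7*4 = 28)
v(p) = 3/7 + 18/p (v(p) = -2*(-9/p - 6/28) = -2*(-9/p - 6*1/28) = -2*(-9/p - 3/14) = -2*(-3/14 - 9/p) = 3/7 + 18/p)
v(12) + U(-20) = (3/7 + 18/12) - 5 = (3/7 + 18*(1/12)) - 5 = (3/7 + 3/2) - 5 = 27/14 - 5 = -43/14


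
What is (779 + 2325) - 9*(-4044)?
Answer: 39500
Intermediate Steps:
(779 + 2325) - 9*(-4044) = 3104 - 1*(-36396) = 3104 + 36396 = 39500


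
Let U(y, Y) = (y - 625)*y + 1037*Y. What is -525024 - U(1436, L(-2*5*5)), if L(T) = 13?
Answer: -1703101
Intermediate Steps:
U(y, Y) = 1037*Y + y*(-625 + y) (U(y, Y) = (-625 + y)*y + 1037*Y = y*(-625 + y) + 1037*Y = 1037*Y + y*(-625 + y))
-525024 - U(1436, L(-2*5*5)) = -525024 - (1436**2 - 625*1436 + 1037*13) = -525024 - (2062096 - 897500 + 13481) = -525024 - 1*1178077 = -525024 - 1178077 = -1703101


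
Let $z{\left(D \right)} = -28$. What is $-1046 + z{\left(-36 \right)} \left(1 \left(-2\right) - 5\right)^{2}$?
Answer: $-2418$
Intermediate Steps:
$-1046 + z{\left(-36 \right)} \left(1 \left(-2\right) - 5\right)^{2} = -1046 - 28 \left(1 \left(-2\right) - 5\right)^{2} = -1046 - 28 \left(-2 - 5\right)^{2} = -1046 - 28 \left(-7\right)^{2} = -1046 - 1372 = -2418$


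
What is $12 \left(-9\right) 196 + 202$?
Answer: $-20966$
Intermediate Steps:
$12 \left(-9\right) 196 + 202 = \left(-108\right) 196 + 202 = -21168 + 202 = -20966$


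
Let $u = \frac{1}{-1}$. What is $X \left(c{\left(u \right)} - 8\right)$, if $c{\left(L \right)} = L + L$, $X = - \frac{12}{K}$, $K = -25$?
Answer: $- \frac{24}{5} \approx -4.8$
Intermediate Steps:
$u = -1$
$X = \frac{12}{25}$ ($X = - \frac{12}{-25} = \left(-12\right) \left(- \frac{1}{25}\right) = \frac{12}{25} \approx 0.48$)
$c{\left(L \right)} = 2 L$
$X \left(c{\left(u \right)} - 8\right) = \frac{12 \left(2 \left(-1\right) - 8\right)}{25} = \frac{12 \left(-2 - 8\right)}{25} = \frac{12}{25} \left(-10\right) = - \frac{24}{5}$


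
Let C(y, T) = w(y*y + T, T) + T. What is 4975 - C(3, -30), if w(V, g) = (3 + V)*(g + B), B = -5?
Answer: 4375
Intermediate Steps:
w(V, g) = (-5 + g)*(3 + V) (w(V, g) = (3 + V)*(g - 5) = (3 + V)*(-5 + g) = (-5 + g)*(3 + V))
C(y, T) = -15 - T - 5*y² + T*(T + y²) (C(y, T) = (-15 - 5*(y*y + T) + 3*T + (y*y + T)*T) + T = (-15 - 5*(y² + T) + 3*T + (y² + T)*T) + T = (-15 - 5*(T + y²) + 3*T + (T + y²)*T) + T = (-15 + (-5*T - 5*y²) + 3*T + T*(T + y²)) + T = (-15 - 5*y² - 2*T + T*(T + y²)) + T = -15 - T - 5*y² + T*(T + y²))
4975 - C(3, -30) = 4975 - (-15 - 1*(-30) - 5*3² - 30*(-30 + 3²)) = 4975 - (-15 + 30 - 5*9 - 30*(-30 + 9)) = 4975 - (-15 + 30 - 45 - 30*(-21)) = 4975 - (-15 + 30 - 45 + 630) = 4975 - 1*600 = 4975 - 600 = 4375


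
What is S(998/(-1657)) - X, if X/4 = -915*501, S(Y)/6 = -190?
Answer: 1832520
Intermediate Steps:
S(Y) = -1140 (S(Y) = 6*(-190) = -1140)
X = -1833660 (X = 4*(-915*501) = 4*(-458415) = -1833660)
S(998/(-1657)) - X = -1140 - 1*(-1833660) = -1140 + 1833660 = 1832520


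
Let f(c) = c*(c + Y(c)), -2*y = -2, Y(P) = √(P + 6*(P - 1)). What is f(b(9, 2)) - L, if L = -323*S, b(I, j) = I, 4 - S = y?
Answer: 1050 + 9*√57 ≈ 1117.9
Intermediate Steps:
Y(P) = √(-6 + 7*P) (Y(P) = √(P + 6*(-1 + P)) = √(P + (-6 + 6*P)) = √(-6 + 7*P))
y = 1 (y = -½*(-2) = 1)
S = 3 (S = 4 - 1*1 = 4 - 1 = 3)
f(c) = c*(c + √(-6 + 7*c))
L = -969 (L = -323*3 = -969)
f(b(9, 2)) - L = 9*(9 + √(-6 + 7*9)) - 1*(-969) = 9*(9 + √(-6 + 63)) + 969 = 9*(9 + √57) + 969 = (81 + 9*√57) + 969 = 1050 + 9*√57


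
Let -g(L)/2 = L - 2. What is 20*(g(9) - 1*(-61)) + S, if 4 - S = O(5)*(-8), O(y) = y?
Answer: 984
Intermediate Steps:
g(L) = 4 - 2*L (g(L) = -2*(L - 2) = -2*(-2 + L) = 4 - 2*L)
S = 44 (S = 4 - 5*(-8) = 4 - 1*(-40) = 4 + 40 = 44)
20*(g(9) - 1*(-61)) + S = 20*((4 - 2*9) - 1*(-61)) + 44 = 20*((4 - 18) + 61) + 44 = 20*(-14 + 61) + 44 = 20*47 + 44 = 940 + 44 = 984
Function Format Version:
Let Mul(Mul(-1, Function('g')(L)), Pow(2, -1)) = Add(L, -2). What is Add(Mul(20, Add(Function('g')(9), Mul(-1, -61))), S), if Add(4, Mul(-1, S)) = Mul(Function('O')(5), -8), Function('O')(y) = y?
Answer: 984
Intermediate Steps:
Function('g')(L) = Add(4, Mul(-2, L)) (Function('g')(L) = Mul(-2, Add(L, -2)) = Mul(-2, Add(-2, L)) = Add(4, Mul(-2, L)))
S = 44 (S = Add(4, Mul(-1, Mul(5, -8))) = Add(4, Mul(-1, -40)) = Add(4, 40) = 44)
Add(Mul(20, Add(Function('g')(9), Mul(-1, -61))), S) = Add(Mul(20, Add(Add(4, Mul(-2, 9)), Mul(-1, -61))), 44) = Add(Mul(20, Add(Add(4, -18), 61)), 44) = Add(Mul(20, Add(-14, 61)), 44) = Add(Mul(20, 47), 44) = Add(940, 44) = 984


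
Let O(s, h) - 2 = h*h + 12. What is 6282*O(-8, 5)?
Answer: 244998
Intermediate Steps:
O(s, h) = 14 + h² (O(s, h) = 2 + (h*h + 12) = 2 + (h² + 12) = 2 + (12 + h²) = 14 + h²)
6282*O(-8, 5) = 6282*(14 + 5²) = 6282*(14 + 25) = 6282*39 = 244998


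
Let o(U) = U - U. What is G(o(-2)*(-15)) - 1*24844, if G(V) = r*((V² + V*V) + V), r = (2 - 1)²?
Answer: -24844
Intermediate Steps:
r = 1 (r = 1² = 1)
o(U) = 0
G(V) = V + 2*V² (G(V) = 1*((V² + V*V) + V) = 1*((V² + V²) + V) = 1*(2*V² + V) = 1*(V + 2*V²) = V + 2*V²)
G(o(-2)*(-15)) - 1*24844 = (0*(-15))*(1 + 2*(0*(-15))) - 1*24844 = 0*(1 + 2*0) - 24844 = 0*(1 + 0) - 24844 = 0*1 - 24844 = 0 - 24844 = -24844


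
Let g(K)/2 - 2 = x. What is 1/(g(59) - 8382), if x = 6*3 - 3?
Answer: -1/8348 ≈ -0.00011979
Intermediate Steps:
x = 15 (x = 18 - 3 = 15)
g(K) = 34 (g(K) = 4 + 2*15 = 4 + 30 = 34)
1/(g(59) - 8382) = 1/(34 - 8382) = 1/(-8348) = -1/8348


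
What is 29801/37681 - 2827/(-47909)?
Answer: 1534260296/1805259029 ≈ 0.84988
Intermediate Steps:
29801/37681 - 2827/(-47909) = 29801*(1/37681) - 2827*(-1/47909) = 29801/37681 + 2827/47909 = 1534260296/1805259029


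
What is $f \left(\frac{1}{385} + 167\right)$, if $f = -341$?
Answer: $- \frac{1993176}{35} \approx -56948.0$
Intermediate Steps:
$f \left(\frac{1}{385} + 167\right) = - 341 \left(\frac{1}{385} + 167\right) = \left(-341\right) \frac{64296}{385} = - \frac{1993176}{35}$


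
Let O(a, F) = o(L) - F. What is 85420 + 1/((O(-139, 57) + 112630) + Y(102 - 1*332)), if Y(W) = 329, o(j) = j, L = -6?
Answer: 9643576321/112896 ≈ 85420.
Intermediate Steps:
O(a, F) = -6 - F
85420 + 1/((O(-139, 57) + 112630) + Y(102 - 1*332)) = 85420 + 1/(((-6 - 1*57) + 112630) + 329) = 85420 + 1/(((-6 - 57) + 112630) + 329) = 85420 + 1/((-63 + 112630) + 329) = 85420 + 1/(112567 + 329) = 85420 + 1/112896 = 9643576321/112896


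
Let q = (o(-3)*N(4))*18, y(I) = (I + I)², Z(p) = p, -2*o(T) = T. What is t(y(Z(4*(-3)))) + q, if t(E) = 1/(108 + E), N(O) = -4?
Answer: -73871/684 ≈ -108.00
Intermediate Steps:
o(T) = -T/2
y(I) = 4*I² (y(I) = (2*I)² = 4*I²)
q = -108 (q = (-½*(-3)*(-4))*18 = ((3/2)*(-4))*18 = -6*18 = -108)
t(y(Z(4*(-3)))) + q = 1/(108 + 4*(4*(-3))²) - 108 = 1/(108 + 4*(-12)²) - 108 = 1/(108 + 4*144) - 108 = 1/(108 + 576) - 108 = 1/684 - 108 = -73871/684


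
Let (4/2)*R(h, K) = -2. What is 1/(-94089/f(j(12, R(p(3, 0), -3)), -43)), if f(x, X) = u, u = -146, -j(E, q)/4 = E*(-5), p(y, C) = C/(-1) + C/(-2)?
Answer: 146/94089 ≈ 0.0015517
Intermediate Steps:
p(y, C) = -3*C/2 (p(y, C) = C*(-1) + C*(-½) = -C - C/2 = -3*C/2)
R(h, K) = -1 (R(h, K) = (½)*(-2) = -1)
j(E, q) = 20*E (j(E, q) = -4*E*(-5) = -(-20)*E = 20*E)
f(x, X) = -146
1/(-94089/f(j(12, R(p(3, 0), -3)), -43)) = 1/(-94089/(-146)) = 1/(-94089*(-1/146)) = 1/(94089/146) = 146/94089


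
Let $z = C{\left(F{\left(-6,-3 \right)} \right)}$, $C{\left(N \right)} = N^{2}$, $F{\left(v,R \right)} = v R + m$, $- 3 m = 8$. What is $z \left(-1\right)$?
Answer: $- \frac{2116}{9} \approx -235.11$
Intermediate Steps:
$m = - \frac{8}{3}$ ($m = \left(- \frac{1}{3}\right) 8 = - \frac{8}{3} \approx -2.6667$)
$F{\left(v,R \right)} = - \frac{8}{3} + R v$ ($F{\left(v,R \right)} = v R - \frac{8}{3} = R v - \frac{8}{3} = - \frac{8}{3} + R v$)
$z = \frac{2116}{9}$ ($z = \left(- \frac{8}{3} - -18\right)^{2} = \left(- \frac{8}{3} + 18\right)^{2} = \left(\frac{46}{3}\right)^{2} = \frac{2116}{9} \approx 235.11$)
$z \left(-1\right) = \frac{2116}{9} \left(-1\right) = - \frac{2116}{9}$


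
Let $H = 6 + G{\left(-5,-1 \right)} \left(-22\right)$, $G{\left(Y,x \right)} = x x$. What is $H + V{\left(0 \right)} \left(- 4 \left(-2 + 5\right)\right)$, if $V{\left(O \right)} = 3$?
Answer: $-52$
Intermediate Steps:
$G{\left(Y,x \right)} = x^{2}$
$H = -16$ ($H = 6 + \left(-1\right)^{2} \left(-22\right) = 6 + 1 \left(-22\right) = 6 - 22 = -16$)
$H + V{\left(0 \right)} \left(- 4 \left(-2 + 5\right)\right) = -16 + 3 \left(- 4 \left(-2 + 5\right)\right) = -16 + 3 \left(\left(-4\right) 3\right) = -16 + 3 \left(-12\right) = -16 - 36 = -52$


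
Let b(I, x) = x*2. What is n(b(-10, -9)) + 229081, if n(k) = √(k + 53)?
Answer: 229081 + √35 ≈ 2.2909e+5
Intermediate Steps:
b(I, x) = 2*x
n(k) = √(53 + k)
n(b(-10, -9)) + 229081 = √(53 + 2*(-9)) + 229081 = √(53 - 18) + 229081 = √35 + 229081 = 229081 + √35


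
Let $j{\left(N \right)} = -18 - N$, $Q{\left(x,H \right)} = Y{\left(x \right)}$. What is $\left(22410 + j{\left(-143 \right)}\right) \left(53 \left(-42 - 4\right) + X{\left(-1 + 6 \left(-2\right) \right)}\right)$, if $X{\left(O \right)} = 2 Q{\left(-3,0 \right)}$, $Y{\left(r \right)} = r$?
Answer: $-55075540$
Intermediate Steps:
$Q{\left(x,H \right)} = x$
$X{\left(O \right)} = -6$ ($X{\left(O \right)} = 2 \left(-3\right) = -6$)
$\left(22410 + j{\left(-143 \right)}\right) \left(53 \left(-42 - 4\right) + X{\left(-1 + 6 \left(-2\right) \right)}\right) = \left(22410 - -125\right) \left(53 \left(-42 - 4\right) - 6\right) = \left(22410 + \left(-18 + 143\right)\right) \left(53 \left(-46\right) - 6\right) = \left(22410 + 125\right) \left(-2438 - 6\right) = 22535 \left(-2444\right) = -55075540$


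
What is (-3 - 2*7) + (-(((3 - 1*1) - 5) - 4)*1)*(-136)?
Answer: -969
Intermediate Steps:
(-3 - 2*7) + (-(((3 - 1*1) - 5) - 4)*1)*(-136) = (-3 - 14) + (-(((3 - 1) - 5) - 4)*1)*(-136) = -17 + (-((2 - 5) - 4)*1)*(-136) = -17 + (-(-3 - 4)*1)*(-136) = -17 + (-1*(-7)*1)*(-136) = -17 + (7*1)*(-136) = -17 + 7*(-136) = -17 - 952 = -969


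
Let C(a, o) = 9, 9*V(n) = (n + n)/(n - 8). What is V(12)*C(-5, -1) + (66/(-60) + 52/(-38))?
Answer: 671/190 ≈ 3.5316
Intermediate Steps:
V(n) = 2*n/(9*(-8 + n)) (V(n) = ((n + n)/(n - 8))/9 = ((2*n)/(-8 + n))/9 = (2*n/(-8 + n))/9 = 2*n/(9*(-8 + n)))
V(12)*C(-5, -1) + (66/(-60) + 52/(-38)) = ((2/9)*12/(-8 + 12))*9 + (66/(-60) + 52/(-38)) = ((2/9)*12/4)*9 + (66*(-1/60) + 52*(-1/38)) = ((2/9)*12*(¼))*9 + (-11/10 - 26/19) = (⅔)*9 - 469/190 = 6 - 469/190 = 671/190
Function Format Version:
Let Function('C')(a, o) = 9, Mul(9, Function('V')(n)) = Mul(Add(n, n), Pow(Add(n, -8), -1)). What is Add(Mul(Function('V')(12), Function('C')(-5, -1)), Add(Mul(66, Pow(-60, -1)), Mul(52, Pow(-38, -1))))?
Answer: Rational(671, 190) ≈ 3.5316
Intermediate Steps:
Function('V')(n) = Mul(Rational(2, 9), n, Pow(Add(-8, n), -1)) (Function('V')(n) = Mul(Rational(1, 9), Mul(Add(n, n), Pow(Add(n, -8), -1))) = Mul(Rational(1, 9), Mul(Mul(2, n), Pow(Add(-8, n), -1))) = Mul(Rational(1, 9), Mul(2, n, Pow(Add(-8, n), -1))) = Mul(Rational(2, 9), n, Pow(Add(-8, n), -1)))
Add(Mul(Function('V')(12), Function('C')(-5, -1)), Add(Mul(66, Pow(-60, -1)), Mul(52, Pow(-38, -1)))) = Add(Mul(Mul(Rational(2, 9), 12, Pow(Add(-8, 12), -1)), 9), Add(Mul(66, Pow(-60, -1)), Mul(52, Pow(-38, -1)))) = Add(Mul(Mul(Rational(2, 9), 12, Pow(4, -1)), 9), Add(Mul(66, Rational(-1, 60)), Mul(52, Rational(-1, 38)))) = Add(Mul(Mul(Rational(2, 9), 12, Rational(1, 4)), 9), Add(Rational(-11, 10), Rational(-26, 19))) = Add(Mul(Rational(2, 3), 9), Rational(-469, 190)) = Add(6, Rational(-469, 190)) = Rational(671, 190)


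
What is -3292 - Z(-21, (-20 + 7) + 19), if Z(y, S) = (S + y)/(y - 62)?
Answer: -273251/83 ≈ -3292.2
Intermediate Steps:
Z(y, S) = (S + y)/(-62 + y)
-3292 - Z(-21, (-20 + 7) + 19) = -3292 - (((-20 + 7) + 19) - 21)/(-62 - 21) = -3292 - ((-13 + 19) - 21)/(-83) = -3292 - (-1)*(6 - 21)/83 = -3292 - (-1)*(-15)/83 = -3292 - 1*15/83 = -3292 - 15/83 = -273251/83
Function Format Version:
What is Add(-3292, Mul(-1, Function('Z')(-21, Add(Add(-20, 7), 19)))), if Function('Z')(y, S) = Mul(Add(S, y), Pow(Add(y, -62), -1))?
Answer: Rational(-273251, 83) ≈ -3292.2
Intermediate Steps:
Function('Z')(y, S) = Mul(Pow(Add(-62, y), -1), Add(S, y)) (Function('Z')(y, S) = Mul(Add(S, y), Pow(Add(-62, y), -1)) = Mul(Pow(Add(-62, y), -1), Add(S, y)))
Add(-3292, Mul(-1, Function('Z')(-21, Add(Add(-20, 7), 19)))) = Add(-3292, Mul(-1, Mul(Pow(Add(-62, -21), -1), Add(Add(Add(-20, 7), 19), -21)))) = Add(-3292, Mul(-1, Mul(Pow(-83, -1), Add(Add(-13, 19), -21)))) = Add(-3292, Mul(-1, Mul(Rational(-1, 83), Add(6, -21)))) = Add(-3292, Mul(-1, Mul(Rational(-1, 83), -15))) = Add(-3292, Mul(-1, Rational(15, 83))) = Add(-3292, Rational(-15, 83)) = Rational(-273251, 83)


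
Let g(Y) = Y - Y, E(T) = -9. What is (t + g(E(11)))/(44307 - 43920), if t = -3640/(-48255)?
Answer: 728/3734937 ≈ 0.00019492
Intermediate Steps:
t = 728/9651 (t = -3640*(-1/48255) = 728/9651 ≈ 0.075433)
g(Y) = 0
(t + g(E(11)))/(44307 - 43920) = (728/9651 + 0)/(44307 - 43920) = (728/9651)/387 = (728/9651)*(1/387) = 728/3734937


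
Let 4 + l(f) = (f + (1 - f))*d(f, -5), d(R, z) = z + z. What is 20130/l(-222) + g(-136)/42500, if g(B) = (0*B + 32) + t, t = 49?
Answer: -427761933/297500 ≈ -1437.9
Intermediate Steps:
d(R, z) = 2*z
g(B) = 81 (g(B) = (0*B + 32) + 49 = (0 + 32) + 49 = 32 + 49 = 81)
l(f) = -14 (l(f) = -4 + (f + (1 - f))*(2*(-5)) = -4 + 1*(-10) = -4 - 10 = -14)
20130/l(-222) + g(-136)/42500 = 20130/(-14) + 81/42500 = 20130*(-1/14) + 81*(1/42500) = -10065/7 + 81/42500 = -427761933/297500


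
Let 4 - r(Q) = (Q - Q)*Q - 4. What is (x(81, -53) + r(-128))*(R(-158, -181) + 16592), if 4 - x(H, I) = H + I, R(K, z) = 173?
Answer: -268240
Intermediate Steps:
r(Q) = 8 (r(Q) = 4 - ((Q - Q)*Q - 4) = 4 - (0*Q - 4) = 4 - (0 - 4) = 4 - 1*(-4) = 4 + 4 = 8)
x(H, I) = 4 - H - I (x(H, I) = 4 - (H + I) = 4 + (-H - I) = 4 - H - I)
(x(81, -53) + r(-128))*(R(-158, -181) + 16592) = ((4 - 1*81 - 1*(-53)) + 8)*(173 + 16592) = ((4 - 81 + 53) + 8)*16765 = (-24 + 8)*16765 = -16*16765 = -268240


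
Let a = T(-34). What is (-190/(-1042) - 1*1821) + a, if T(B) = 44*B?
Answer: -1728062/521 ≈ -3316.8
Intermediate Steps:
a = -1496 (a = 44*(-34) = -1496)
(-190/(-1042) - 1*1821) + a = (-190/(-1042) - 1*1821) - 1496 = (-190*(-1/1042) - 1821) - 1496 = (95/521 - 1821) - 1496 = -948646/521 - 1496 = -1728062/521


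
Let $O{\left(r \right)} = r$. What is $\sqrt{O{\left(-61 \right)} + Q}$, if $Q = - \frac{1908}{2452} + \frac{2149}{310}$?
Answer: $\frac{i \sqrt{1980561640890}}{190030} \approx 7.4058 i$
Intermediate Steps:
$Q = \frac{1169467}{190030}$ ($Q = \left(-1908\right) \frac{1}{2452} + 2149 \cdot \frac{1}{310} = - \frac{477}{613} + \frac{2149}{310} = \frac{1169467}{190030} \approx 6.1541$)
$\sqrt{O{\left(-61 \right)} + Q} = \sqrt{-61 + \frac{1169467}{190030}} = \sqrt{- \frac{10422363}{190030}} = \frac{i \sqrt{1980561640890}}{190030}$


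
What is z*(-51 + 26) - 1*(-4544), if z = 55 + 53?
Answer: 1844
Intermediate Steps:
z = 108
z*(-51 + 26) - 1*(-4544) = 108*(-51 + 26) - 1*(-4544) = 108*(-25) + 4544 = -2700 + 4544 = 1844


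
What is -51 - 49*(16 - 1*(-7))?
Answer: -1178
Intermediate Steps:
-51 - 49*(16 - 1*(-7)) = -51 - 49*(16 + 7) = -51 - 49*23 = -51 - 1127 = -1178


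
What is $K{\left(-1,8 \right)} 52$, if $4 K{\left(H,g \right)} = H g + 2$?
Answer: $-78$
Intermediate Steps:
$K{\left(H,g \right)} = \frac{1}{2} + \frac{H g}{4}$ ($K{\left(H,g \right)} = \frac{H g + 2}{4} = \frac{2 + H g}{4} = \frac{1}{2} + \frac{H g}{4}$)
$K{\left(-1,8 \right)} 52 = \left(\frac{1}{2} + \frac{1}{4} \left(-1\right) 8\right) 52 = \left(\frac{1}{2} - 2\right) 52 = \left(- \frac{3}{2}\right) 52 = -78$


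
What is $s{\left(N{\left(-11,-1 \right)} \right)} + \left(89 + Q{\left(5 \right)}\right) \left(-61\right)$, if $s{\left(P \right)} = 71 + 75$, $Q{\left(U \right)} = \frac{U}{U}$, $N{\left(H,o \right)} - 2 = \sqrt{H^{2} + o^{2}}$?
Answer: $-5344$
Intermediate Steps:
$N{\left(H,o \right)} = 2 + \sqrt{H^{2} + o^{2}}$
$Q{\left(U \right)} = 1$
$s{\left(P \right)} = 146$
$s{\left(N{\left(-11,-1 \right)} \right)} + \left(89 + Q{\left(5 \right)}\right) \left(-61\right) = 146 + \left(89 + 1\right) \left(-61\right) = 146 + 90 \left(-61\right) = 146 - 5490 = -5344$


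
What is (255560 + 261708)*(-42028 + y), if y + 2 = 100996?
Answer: 30501224888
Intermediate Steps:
y = 100994 (y = -2 + 100996 = 100994)
(255560 + 261708)*(-42028 + y) = (255560 + 261708)*(-42028 + 100994) = 517268*58966 = 30501224888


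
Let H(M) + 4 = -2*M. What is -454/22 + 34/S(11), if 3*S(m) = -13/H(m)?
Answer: 2017/11 ≈ 183.36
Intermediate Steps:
H(M) = -4 - 2*M
S(m) = -13/(3*(-4 - 2*m)) (S(m) = (-13/(-4 - 2*m))/3 = -13/(3*(-4 - 2*m)))
-454/22 + 34/S(11) = -454/22 + 34/((13/(6*(2 + 11)))) = -454*1/22 + 34/(((13/6)/13)) = -227/11 + 34/(((13/6)*(1/13))) = -227/11 + 34/(1/6) = -227/11 + 34*6 = -227/11 + 204 = 2017/11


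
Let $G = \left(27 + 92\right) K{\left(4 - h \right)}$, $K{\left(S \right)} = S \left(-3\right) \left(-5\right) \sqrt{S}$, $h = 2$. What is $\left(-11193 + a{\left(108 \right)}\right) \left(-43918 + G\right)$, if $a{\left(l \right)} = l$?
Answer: $486831030 - 39573450 \sqrt{2} \approx 4.3087 \cdot 10^{8}$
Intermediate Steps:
$K{\left(S \right)} = 15 S^{\frac{3}{2}}$ ($K{\left(S \right)} = - 3 S \left(-5\right) \sqrt{S} = 15 S \sqrt{S} = 15 S^{\frac{3}{2}}$)
$G = 3570 \sqrt{2}$ ($G = \left(27 + 92\right) 15 \left(4 - 2\right)^{\frac{3}{2}} = 119 \cdot 15 \left(4 - 2\right)^{\frac{3}{2}} = 119 \cdot 15 \cdot 2^{\frac{3}{2}} = 119 \cdot 15 \cdot 2 \sqrt{2} = 119 \cdot 30 \sqrt{2} = 3570 \sqrt{2} \approx 5048.7$)
$\left(-11193 + a{\left(108 \right)}\right) \left(-43918 + G\right) = \left(-11193 + 108\right) \left(-43918 + 3570 \sqrt{2}\right) = - 11085 \left(-43918 + 3570 \sqrt{2}\right) = 486831030 - 39573450 \sqrt{2}$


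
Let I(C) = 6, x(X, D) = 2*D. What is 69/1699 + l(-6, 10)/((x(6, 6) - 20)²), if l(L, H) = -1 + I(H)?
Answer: 12911/108736 ≈ 0.11874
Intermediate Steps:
l(L, H) = 5 (l(L, H) = -1 + 6 = 5)
69/1699 + l(-6, 10)/((x(6, 6) - 20)²) = 69/1699 + 5/((2*6 - 20)²) = 69*(1/1699) + 5/((12 - 20)²) = 69/1699 + 5/((-8)²) = 69/1699 + 5/64 = 12911/108736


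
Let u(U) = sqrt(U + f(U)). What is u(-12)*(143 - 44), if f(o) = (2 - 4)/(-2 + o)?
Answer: 99*I*sqrt(581)/7 ≈ 340.9*I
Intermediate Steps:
f(o) = -2/(-2 + o)
u(U) = sqrt(U - 2/(-2 + U))
u(-12)*(143 - 44) = sqrt((-2 - 12*(-2 - 12))/(-2 - 12))*(143 - 44) = sqrt((-2 - 12*(-14))/(-14))*99 = sqrt(-(-2 + 168)/14)*99 = sqrt(-1/14*166)*99 = sqrt(-83/7)*99 = (I*sqrt(581)/7)*99 = 99*I*sqrt(581)/7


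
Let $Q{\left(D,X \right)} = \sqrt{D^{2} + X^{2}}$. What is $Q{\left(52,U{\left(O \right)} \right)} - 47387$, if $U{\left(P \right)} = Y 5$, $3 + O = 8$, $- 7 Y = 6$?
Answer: $-47387 + \frac{2 \sqrt{33349}}{7} \approx -47335.0$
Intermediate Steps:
$Y = - \frac{6}{7}$ ($Y = \left(- \frac{1}{7}\right) 6 = - \frac{6}{7} \approx -0.85714$)
$O = 5$ ($O = -3 + 8 = 5$)
$U{\left(P \right)} = - \frac{30}{7}$ ($U{\left(P \right)} = \left(- \frac{6}{7}\right) 5 = - \frac{30}{7}$)
$Q{\left(52,U{\left(O \right)} \right)} - 47387 = \sqrt{52^{2} + \left(- \frac{30}{7}\right)^{2}} - 47387 = \sqrt{2704 + \frac{900}{49}} - 47387 = \sqrt{\frac{133396}{49}} - 47387 = \frac{2 \sqrt{33349}}{7} - 47387 = -47387 + \frac{2 \sqrt{33349}}{7}$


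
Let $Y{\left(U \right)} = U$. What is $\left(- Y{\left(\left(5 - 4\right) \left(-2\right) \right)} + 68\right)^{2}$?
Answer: $4900$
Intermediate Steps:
$\left(- Y{\left(\left(5 - 4\right) \left(-2\right) \right)} + 68\right)^{2} = \left(- \left(5 - 4\right) \left(-2\right) + 68\right)^{2} = \left(- 1 \left(-2\right) + 68\right)^{2} = \left(\left(-1\right) \left(-2\right) + 68\right)^{2} = \left(2 + 68\right)^{2} = 70^{2} = 4900$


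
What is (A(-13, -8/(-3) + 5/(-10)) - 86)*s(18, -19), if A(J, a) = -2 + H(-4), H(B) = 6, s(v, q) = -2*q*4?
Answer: -12464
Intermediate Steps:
s(v, q) = -8*q
A(J, a) = 4 (A(J, a) = -2 + 6 = 4)
(A(-13, -8/(-3) + 5/(-10)) - 86)*s(18, -19) = (4 - 86)*(-8*(-19)) = -82*152 = -12464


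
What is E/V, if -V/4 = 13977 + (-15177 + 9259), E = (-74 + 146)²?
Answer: -1296/8059 ≈ -0.16081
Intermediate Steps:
E = 5184 (E = 72² = 5184)
V = -32236 (V = -4*(13977 + (-15177 + 9259)) = -4*(13977 - 5918) = -4*8059 = -32236)
E/V = 5184/(-32236) = 5184*(-1/32236) = -1296/8059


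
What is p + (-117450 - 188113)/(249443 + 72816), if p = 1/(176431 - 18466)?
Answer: -48267937036/50905642935 ≈ -0.94818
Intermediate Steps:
p = 1/157965 ≈ 6.3305e-6
p + (-117450 - 188113)/(249443 + 72816) = 1/157965 + (-117450 - 188113)/(249443 + 72816) = 1/157965 - 305563/322259 = -48267937036/50905642935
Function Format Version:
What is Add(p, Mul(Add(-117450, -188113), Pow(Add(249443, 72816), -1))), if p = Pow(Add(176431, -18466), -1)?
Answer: Rational(-48267937036, 50905642935) ≈ -0.94818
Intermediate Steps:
p = Rational(1, 157965) (p = Pow(157965, -1) = Rational(1, 157965) ≈ 6.3305e-6)
Add(p, Mul(Add(-117450, -188113), Pow(Add(249443, 72816), -1))) = Add(Rational(1, 157965), Mul(Add(-117450, -188113), Pow(Add(249443, 72816), -1))) = Add(Rational(1, 157965), Mul(-305563, Pow(322259, -1))) = Add(Rational(1, 157965), Mul(-305563, Rational(1, 322259))) = Add(Rational(1, 157965), Rational(-305563, 322259)) = Rational(-48267937036, 50905642935)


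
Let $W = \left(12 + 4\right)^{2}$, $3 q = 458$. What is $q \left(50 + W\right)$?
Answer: $46716$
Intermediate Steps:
$q = \frac{458}{3}$ ($q = \frac{1}{3} \cdot 458 = \frac{458}{3} \approx 152.67$)
$W = 256$ ($W = 16^{2} = 256$)
$q \left(50 + W\right) = \frac{458 \left(50 + 256\right)}{3} = \frac{458}{3} \cdot 306 = 46716$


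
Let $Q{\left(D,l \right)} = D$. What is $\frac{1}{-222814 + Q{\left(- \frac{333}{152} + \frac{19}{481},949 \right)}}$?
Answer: $- \frac{73112}{16290534453} \approx -4.488 \cdot 10^{-6}$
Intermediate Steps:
$\frac{1}{-222814 + Q{\left(- \frac{333}{152} + \frac{19}{481},949 \right)}} = \frac{1}{-222814 + \left(- \frac{333}{152} + \frac{19}{481}\right)} = \frac{1}{-222814 - \frac{157285}{73112}} = \frac{1}{- \frac{16290534453}{73112}} = - \frac{73112}{16290534453}$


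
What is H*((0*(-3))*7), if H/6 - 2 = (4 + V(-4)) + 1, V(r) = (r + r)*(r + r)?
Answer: 0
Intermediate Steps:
V(r) = 4*r² (V(r) = (2*r)*(2*r) = 4*r²)
H = 426 (H = 12 + 6*((4 + 4*(-4)²) + 1) = 12 + 6*((4 + 4*16) + 1) = 12 + 6*((4 + 64) + 1) = 12 + 6*(68 + 1) = 12 + 6*69 = 12 + 414 = 426)
H*((0*(-3))*7) = 426*((0*(-3))*7) = 426*(0*7) = 426*0 = 0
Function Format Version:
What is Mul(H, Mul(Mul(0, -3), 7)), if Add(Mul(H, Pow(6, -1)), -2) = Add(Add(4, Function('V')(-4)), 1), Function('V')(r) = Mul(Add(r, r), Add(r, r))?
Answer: 0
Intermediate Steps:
Function('V')(r) = Mul(4, Pow(r, 2)) (Function('V')(r) = Mul(Mul(2, r), Mul(2, r)) = Mul(4, Pow(r, 2)))
H = 426 (H = Add(12, Mul(6, Add(Add(4, Mul(4, Pow(-4, 2))), 1))) = Add(12, Mul(6, Add(Add(4, Mul(4, 16)), 1))) = Add(12, Mul(6, Add(Add(4, 64), 1))) = Add(12, Mul(6, Add(68, 1))) = Add(12, Mul(6, 69)) = Add(12, 414) = 426)
Mul(H, Mul(Mul(0, -3), 7)) = Mul(426, Mul(Mul(0, -3), 7)) = Mul(426, Mul(0, 7)) = Mul(426, 0) = 0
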